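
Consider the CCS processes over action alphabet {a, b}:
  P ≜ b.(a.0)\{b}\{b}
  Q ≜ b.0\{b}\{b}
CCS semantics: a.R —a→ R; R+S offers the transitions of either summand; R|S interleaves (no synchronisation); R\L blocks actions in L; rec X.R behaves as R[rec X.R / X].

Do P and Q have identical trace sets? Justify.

Reachable graph of P (3 states):
  s0 = b.(a.0)\{b}\{b} → =b=> s1
  s1 = (a.0)\{b}\{b} → =a=> s2
  s2 = 0\{b}\{b} → stopped
Reachable graph of Q (2 states):
  t0 = b.0\{b}\{b} → =b=> t1
  t1 = 0\{b}\{b} → stopped
Run σ = ⟨ba⟩ on P: start {s0}
  step 1 (b): {s1}
  step 2 (a): {s2}
  ✓ P
Run σ = ⟨ba⟩ on Q: start {t0}
  step 1 (b): {t1}
  step 2 (a): ∅ (Q stuck)

trace-distinct — witness ⟨ba⟩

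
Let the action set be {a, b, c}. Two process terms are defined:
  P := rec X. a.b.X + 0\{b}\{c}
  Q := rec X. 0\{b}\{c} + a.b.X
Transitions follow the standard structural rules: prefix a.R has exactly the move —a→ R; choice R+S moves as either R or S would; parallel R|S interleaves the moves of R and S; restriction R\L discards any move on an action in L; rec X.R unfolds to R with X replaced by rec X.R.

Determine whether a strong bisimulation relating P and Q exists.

P ~ Q

P's transition system — 2 states:
  u0 = rec X. a.b.X + 0\{b}\{c} | --a--▸ u1
  u1 = b.(rec X. a.b.X + 0\{b}\{c}) | --b--▸ u0
Q's transition system — 2 states:
  v0 = rec X. 0\{b}\{c} + a.b.X | --a--▸ v1
  v1 = b.(rec X. 0\{b}\{c} + a.b.X) | --b--▸ v0
Bisimilarity quotient blocks:
  B0 = {u0, v0}
  B1 = {u1, v1}
u0 ∈ B0, v0 ∈ B0 → same block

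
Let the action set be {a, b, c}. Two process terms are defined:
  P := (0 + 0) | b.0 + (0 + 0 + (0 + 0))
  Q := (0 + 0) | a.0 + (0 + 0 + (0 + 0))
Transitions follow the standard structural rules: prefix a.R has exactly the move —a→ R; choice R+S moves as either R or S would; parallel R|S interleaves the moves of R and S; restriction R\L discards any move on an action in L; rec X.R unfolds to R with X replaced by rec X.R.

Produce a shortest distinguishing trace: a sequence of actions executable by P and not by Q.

P's transition system — 2 states:
  p0 = (0 + 0) | b.0 + (0 + 0 + (0 + 0)) | --b--▸ p1
  p1 = (0 + 0) | 0 | ∅
Q's transition system — 2 states:
  q0 = (0 + 0) | a.0 + (0 + 0 + (0 + 0)) | --a--▸ q1
  q1 = (0 + 0) | 0 | ∅
Run σ = ⟨b⟩ on P: start {p0}
  after b @ step 1: {p1}
  — P admits the full trace.
Run σ = ⟨b⟩ on Q: start {q0}
  after b @ step 1: no successor for Q

b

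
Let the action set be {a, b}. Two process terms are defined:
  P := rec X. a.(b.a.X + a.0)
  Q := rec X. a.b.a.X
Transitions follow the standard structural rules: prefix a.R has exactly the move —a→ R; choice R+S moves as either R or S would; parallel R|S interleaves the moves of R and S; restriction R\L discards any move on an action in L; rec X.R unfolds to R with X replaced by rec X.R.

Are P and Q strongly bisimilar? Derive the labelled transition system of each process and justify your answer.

P's transition system — 4 states:
  s0 = rec X. a.(b.a.X + a.0) :: ··a··> s1
  s1 = b.a.(rec X. a.(b.a.X + a.0)) + a.0 :: ··a··> s2, ··b··> s3
  s2 = 0 :: (no moves)
  s3 = a.(rec X. a.(b.a.X + a.0)) :: ··a··> s0
Q's transition system — 3 states:
  t0 = rec X. a.b.a.X :: ··a··> t1
  t1 = b.a.(rec X. a.b.a.X) :: ··b··> t2
  t2 = a.(rec X. a.b.a.X) :: ··a··> t0
Coarsest stable partition (strong bisimilarity classes):
  B0 = {s0}
  B1 = {s1}
  B2 = {s3}
  B3 = {s2}
  B4 = {t0}
  B5 = {t1}
  B6 = {t2}
s0 ∈ B0, t0 ∈ B4 → different blocks

P ≁ Q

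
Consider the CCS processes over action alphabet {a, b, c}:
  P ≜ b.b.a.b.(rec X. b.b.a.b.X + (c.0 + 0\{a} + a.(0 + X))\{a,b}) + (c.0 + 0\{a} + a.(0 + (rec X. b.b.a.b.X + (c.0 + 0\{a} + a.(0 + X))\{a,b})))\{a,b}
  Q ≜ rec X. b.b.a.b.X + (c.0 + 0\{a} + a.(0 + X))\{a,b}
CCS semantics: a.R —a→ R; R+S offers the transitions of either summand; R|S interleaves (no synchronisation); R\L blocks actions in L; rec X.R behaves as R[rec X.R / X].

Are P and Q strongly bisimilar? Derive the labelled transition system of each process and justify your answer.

Reachable graph of P (6 states):
  s0 = b.b.a.b.(rec X. b.b.a.b.X + (c.0 + 0\{a} + a.(0 + X))\{a,b}) + (c.0 + 0\{a} + a.(0 + (rec X. b.b.a.b.X + (c.0 + 0\{a} + a.(0 + X))\{a,b})))\{a,b} has moves —b→ s1, —c→ s2
  s1 = b.a.b.(rec X. b.b.a.b.X + (c.0 + 0\{a} + a.(0 + X))\{a,b}) has moves —b→ s3
  s2 = 0\{a,b} has moves (no moves)
  s3 = a.b.(rec X. b.b.a.b.X + (c.0 + 0\{a} + a.(0 + X))\{a,b}) has moves —a→ s4
  s4 = b.(rec X. b.b.a.b.X + (c.0 + 0\{a} + a.(0 + X))\{a,b}) has moves —b→ s5
  s5 = rec X. b.b.a.b.X + (c.0 + 0\{a} + a.(0 + X))\{a,b} has moves —b→ s1, —c→ s2
Reachable graph of Q (5 states):
  t0 = rec X. b.b.a.b.X + (c.0 + 0\{a} + a.(0 + X))\{a,b} has moves —b→ t1, —c→ t2
  t1 = b.a.b.(rec X. b.b.a.b.X + (c.0 + 0\{a} + a.(0 + X))\{a,b}) has moves —b→ t3
  t2 = 0\{a,b} has moves (no moves)
  t3 = a.b.(rec X. b.b.a.b.X + (c.0 + 0\{a} + a.(0 + X))\{a,b}) has moves —a→ t4
  t4 = b.(rec X. b.b.a.b.X + (c.0 + 0\{a} + a.(0 + X))\{a,b}) has moves —b→ t0
Coarsest stable partition (strong bisimilarity classes):
  B0 = {s0, s5, t0}
  B1 = {s1, t1}
  B2 = {s3, t3}
  B3 = {s4, t4}
  B4 = {s2, t2}
s0 ∈ B0, t0 ∈ B0 → same block

YES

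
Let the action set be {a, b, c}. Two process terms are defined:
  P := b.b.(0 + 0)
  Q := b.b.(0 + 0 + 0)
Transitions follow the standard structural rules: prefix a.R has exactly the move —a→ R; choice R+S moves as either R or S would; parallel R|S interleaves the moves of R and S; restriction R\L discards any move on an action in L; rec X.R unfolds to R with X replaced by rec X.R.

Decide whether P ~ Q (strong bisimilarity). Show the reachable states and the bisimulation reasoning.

LTS(P): 3 reachable states
  s0 = b.b.(0 + 0) | -b-> s1
  s1 = b.(0 + 0) | -b-> s2
  s2 = 0 + 0 | deadlocked
LTS(Q): 3 reachable states
  t0 = b.b.(0 + 0 + 0) | -b-> t1
  t1 = b.(0 + 0 + 0) | -b-> t2
  t2 = 0 + 0 + 0 | deadlocked
Partition-refinement fixed point:
  B0 = {s0, t0}
  B1 = {s1, t1}
  B2 = {s2, t2}
s0 ∈ B0, t0 ∈ B0 → same block

P ~ Q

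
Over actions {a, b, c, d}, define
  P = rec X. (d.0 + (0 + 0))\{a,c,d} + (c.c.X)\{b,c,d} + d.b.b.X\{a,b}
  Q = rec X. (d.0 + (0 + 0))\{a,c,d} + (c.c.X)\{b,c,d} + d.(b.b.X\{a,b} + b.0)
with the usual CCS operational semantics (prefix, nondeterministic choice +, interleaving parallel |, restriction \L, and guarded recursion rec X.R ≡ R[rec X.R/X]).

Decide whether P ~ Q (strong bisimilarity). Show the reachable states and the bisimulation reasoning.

P's transition system — 5 states:
  u0 = rec X. (d.0 + (0 + 0))\{a,c,d} + (c.c.X)\{b,c,d} + d.b.b.X\{a,b} → —d→ u1
  u1 = b.b.(rec X. (d.0 + (0 + 0))\{a,c,d} + (c.c.X)\{b,c,d} + d.b.b.X\{a,b})\{a,b} → —b→ u2
  u2 = b.(rec X. (d.0 + (0 + 0))\{a,c,d} + (c.c.X)\{b,c,d} + d.b.b.X\{a,b})\{a,b} → —b→ u3
  u3 = (rec X. (d.0 + (0 + 0))\{a,c,d} + (c.c.X)\{b,c,d} + d.b.b.X\{a,b})\{a,b} → —d→ u4
  u4 = (b.b.(rec X. (d.0 + (0 + 0))\{a,c,d} + (c.c.X)\{b,c,d} + d.b.b.X\{a,b})\{a,b})\{a,b} → deadlocked
Q's transition system — 6 states:
  v0 = rec X. (d.0 + (0 + 0))\{a,c,d} + (c.c.X)\{b,c,d} + d.(b.b.X\{a,b} + b.0) → —d→ v1
  v1 = b.b.(rec X. (d.0 + (0 + 0))\{a,c,d} + (c.c.X)\{b,c,d} + d.(b.b.X\{a,b} + b.0))\{a,b} + b.0 → —b→ v2, —b→ v3
  v2 = 0 → deadlocked
  v3 = b.(rec X. (d.0 + (0 + 0))\{a,c,d} + (c.c.X)\{b,c,d} + d.(b.b.X\{a,b} + b.0))\{a,b} → —b→ v4
  v4 = (rec X. (d.0 + (0 + 0))\{a,c,d} + (c.c.X)\{b,c,d} + d.(b.b.X\{a,b} + b.0))\{a,b} → —d→ v5
  v5 = (b.b.(rec X. (d.0 + (0 + 0))\{a,c,d} + (c.c.X)\{b,c,d} + d.(b.b.X\{a,b} + b.0))\{a,b} + b.0)\{a,b} → deadlocked
Coarsest stable partition (strong bisimilarity classes):
  B0 = {u0}
  B1 = {u1}
  B2 = {u2, v3}
  B3 = {u3, v4}
  B4 = {u4, v2, v5}
  B5 = {v0}
  B6 = {v1}
u0 ∈ B0, v0 ∈ B5 → different blocks

not bisimilar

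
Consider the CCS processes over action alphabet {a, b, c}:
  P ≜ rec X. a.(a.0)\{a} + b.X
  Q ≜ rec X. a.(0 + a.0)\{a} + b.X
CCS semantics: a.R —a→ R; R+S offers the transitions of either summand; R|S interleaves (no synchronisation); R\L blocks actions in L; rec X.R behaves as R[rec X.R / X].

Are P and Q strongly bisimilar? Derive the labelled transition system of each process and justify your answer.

YES

LTS(P): 2 reachable states
  u0 = rec X. a.(a.0)\{a} + b.X | =a=> u1, =b=> u0
  u1 = (a.0)\{a} | ·
LTS(Q): 2 reachable states
  v0 = rec X. a.(0 + a.0)\{a} + b.X | =a=> v1, =b=> v0
  v1 = (0 + a.0)\{a} | ·
Coarsest stable partition (strong bisimilarity classes):
  B0 = {u0, v0}
  B1 = {u1, v1}
u0 ∈ B0, v0 ∈ B0 → same block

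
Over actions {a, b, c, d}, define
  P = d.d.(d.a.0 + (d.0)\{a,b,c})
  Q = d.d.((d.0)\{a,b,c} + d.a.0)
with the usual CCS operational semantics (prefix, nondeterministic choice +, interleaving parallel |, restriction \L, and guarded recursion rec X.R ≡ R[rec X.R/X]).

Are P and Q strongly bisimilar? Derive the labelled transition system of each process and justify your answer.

Reachable graph of P (6 states):
  u0 = d.d.(d.a.0 + (d.0)\{a,b,c}) :: ··d··> u1
  u1 = d.(d.a.0 + (d.0)\{a,b,c}) :: ··d··> u2
  u2 = d.a.0 + (d.0)\{a,b,c} :: ··d··> u3, ··d··> u4
  u3 = 0\{a,b,c} :: ·
  u4 = a.0 :: ··a··> u5
  u5 = 0 :: ·
Reachable graph of Q (6 states):
  v0 = d.d.((d.0)\{a,b,c} + d.a.0) :: ··d··> v1
  v1 = d.((d.0)\{a,b,c} + d.a.0) :: ··d··> v2
  v2 = (d.0)\{a,b,c} + d.a.0 :: ··d··> v3, ··d··> v4
  v3 = 0\{a,b,c} :: ·
  v4 = a.0 :: ··a··> v5
  v5 = 0 :: ·
Bisimilarity quotient blocks:
  B0 = {u0, v0}
  B1 = {u1, v1}
  B2 = {u2, v2}
  B3 = {u4, v4}
  B4 = {u3, u5, v3, v5}
u0 ∈ B0, v0 ∈ B0 → same block

bisimilar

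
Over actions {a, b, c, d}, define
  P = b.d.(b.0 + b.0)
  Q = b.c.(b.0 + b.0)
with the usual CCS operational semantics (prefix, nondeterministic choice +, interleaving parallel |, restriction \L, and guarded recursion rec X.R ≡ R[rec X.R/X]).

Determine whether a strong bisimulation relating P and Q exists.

P's transition system — 4 states:
  m0 = b.d.(b.0 + b.0) has moves -b-> m1
  m1 = d.(b.0 + b.0) has moves -d-> m2
  m2 = b.0 + b.0 has moves -b-> m3
  m3 = 0 has moves ·
Q's transition system — 4 states:
  n0 = b.c.(b.0 + b.0) has moves -b-> n1
  n1 = c.(b.0 + b.0) has moves -c-> n2
  n2 = b.0 + b.0 has moves -b-> n3
  n3 = 0 has moves ·
Coarsest stable partition (strong bisimilarity classes):
  B0 = {m0}
  B1 = {m1}
  B2 = {m2, n2}
  B3 = {m3, n3}
  B4 = {n0}
  B5 = {n1}
m0 ∈ B0, n0 ∈ B4 → different blocks

not bisimilar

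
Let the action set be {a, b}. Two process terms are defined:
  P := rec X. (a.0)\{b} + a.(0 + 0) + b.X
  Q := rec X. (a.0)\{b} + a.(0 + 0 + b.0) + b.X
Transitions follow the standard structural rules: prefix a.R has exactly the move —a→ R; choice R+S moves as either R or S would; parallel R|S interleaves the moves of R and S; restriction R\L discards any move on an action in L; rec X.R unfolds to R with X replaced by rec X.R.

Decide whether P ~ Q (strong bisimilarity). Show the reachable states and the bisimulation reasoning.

not bisimilar

LTS(P): 3 reachable states
  m0 = rec X. (a.0)\{b} + a.(0 + 0) + b.X :: =a=> m1, =a=> m2, =b=> m0
  m1 = 0 + 0 :: ·
  m2 = 0\{b} :: ·
LTS(Q): 4 reachable states
  n0 = rec X. (a.0)\{b} + a.(0 + 0 + b.0) + b.X :: =a=> n1, =a=> n2, =b=> n0
  n1 = 0 + 0 + b.0 :: =b=> n3
  n2 = 0\{b} :: ·
  n3 = 0 :: ·
Coarsest stable partition (strong bisimilarity classes):
  B0 = {m0}
  B1 = {m1, m2, n2, n3}
  B2 = {n0}
  B3 = {n1}
m0 ∈ B0, n0 ∈ B2 → different blocks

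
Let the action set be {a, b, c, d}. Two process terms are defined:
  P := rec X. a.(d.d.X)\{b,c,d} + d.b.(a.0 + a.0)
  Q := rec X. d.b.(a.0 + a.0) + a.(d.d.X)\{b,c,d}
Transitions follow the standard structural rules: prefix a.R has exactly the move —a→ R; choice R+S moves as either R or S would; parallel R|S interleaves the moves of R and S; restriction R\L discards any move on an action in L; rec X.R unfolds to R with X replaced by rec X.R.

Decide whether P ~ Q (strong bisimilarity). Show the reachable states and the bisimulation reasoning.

YES

P's transition system — 5 states:
  m0 = rec X. a.(d.d.X)\{b,c,d} + d.b.(a.0 + a.0) → -a-> m1, -d-> m2
  m1 = (d.d.(rec X. a.(d.d.X)\{b,c,d} + d.b.(a.0 + a.0)))\{b,c,d} → (no moves)
  m2 = b.(a.0 + a.0) → -b-> m3
  m3 = a.0 + a.0 → -a-> m4
  m4 = 0 → (no moves)
Q's transition system — 5 states:
  n0 = rec X. d.b.(a.0 + a.0) + a.(d.d.X)\{b,c,d} → -a-> n1, -d-> n2
  n1 = (d.d.(rec X. d.b.(a.0 + a.0) + a.(d.d.X)\{b,c,d}))\{b,c,d} → (no moves)
  n2 = b.(a.0 + a.0) → -b-> n3
  n3 = a.0 + a.0 → -a-> n4
  n4 = 0 → (no moves)
Coarsest stable partition (strong bisimilarity classes):
  B0 = {m0, n0}
  B1 = {m2, n2}
  B2 = {m3, n3}
  B3 = {m1, m4, n1, n4}
m0 ∈ B0, n0 ∈ B0 → same block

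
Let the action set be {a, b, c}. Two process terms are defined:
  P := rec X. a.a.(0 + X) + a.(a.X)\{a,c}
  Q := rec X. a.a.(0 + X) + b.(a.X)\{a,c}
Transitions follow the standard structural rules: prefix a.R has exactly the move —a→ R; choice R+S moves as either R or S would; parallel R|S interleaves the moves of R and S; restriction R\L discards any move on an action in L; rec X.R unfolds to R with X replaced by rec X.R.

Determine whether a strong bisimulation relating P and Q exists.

not bisimilar

P's transition system — 4 states:
  m0 = rec X. a.a.(0 + X) + a.(a.X)\{a,c} :: —a→ m1, —a→ m2
  m1 = (a.(rec X. a.a.(0 + X) + a.(a.X)\{a,c}))\{a,c} :: ∅
  m2 = a.(0 + (rec X. a.a.(0 + X) + a.(a.X)\{a,c})) :: —a→ m3
  m3 = 0 + (rec X. a.a.(0 + X) + a.(a.X)\{a,c}) :: —a→ m1, —a→ m2
Q's transition system — 4 states:
  n0 = rec X. a.a.(0 + X) + b.(a.X)\{a,c} :: —a→ n1, —b→ n2
  n1 = a.(0 + (rec X. a.a.(0 + X) + b.(a.X)\{a,c})) :: —a→ n3
  n2 = (a.(rec X. a.a.(0 + X) + b.(a.X)\{a,c}))\{a,c} :: ∅
  n3 = 0 + (rec X. a.a.(0 + X) + b.(a.X)\{a,c}) :: —a→ n1, —b→ n2
Bisimilarity quotient blocks:
  B0 = {m0, m3}
  B1 = {m2}
  B2 = {m1, n2}
  B3 = {n0, n3}
  B4 = {n1}
m0 ∈ B0, n0 ∈ B3 → different blocks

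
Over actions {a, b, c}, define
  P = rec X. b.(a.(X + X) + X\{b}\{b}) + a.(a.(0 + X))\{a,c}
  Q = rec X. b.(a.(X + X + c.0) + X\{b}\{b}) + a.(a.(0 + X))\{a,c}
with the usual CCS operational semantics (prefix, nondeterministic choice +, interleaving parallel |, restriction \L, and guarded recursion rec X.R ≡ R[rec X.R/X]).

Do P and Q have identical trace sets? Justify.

traces(P) ≠ traces(Q) — witness ⟨bac⟩

Reachable graph of P (5 states):
  s0 = rec X. b.(a.(X + X) + X\{b}\{b}) + a.(a.(0 + X))\{a,c} has moves -a-> s1, -b-> s2
  s1 = (a.(0 + (rec X. b.(a.(X + X) + X\{b}\{b}) + a.(a.(0 + X))\{a,c})))\{a,c} has moves deadlocked
  s2 = a.((rec X. b.(a.(X + X) + X\{b}\{b}) + a.(a.(0 + X))\{a,c}) + (rec X. b.(a.(X + X) + X\{b}\{b}) + a.(a.(0 + X))\{a,c})) + (rec X. b.(a.(X + X) + X\{b}\{b}) + a.(a.(0 + X))\{a,c})\{b}\{b} has moves -a-> s3, -a-> s4
  s3 = (a.(0 + (rec X. b.(a.(X + X) + X\{b}\{b}) + a.(a.(0 + X))\{a,c})))\{a,c}\{b}\{b} has moves deadlocked
  s4 = (rec X. b.(a.(X + X) + X\{b}\{b}) + a.(a.(0 + X))\{a,c}) + (rec X. b.(a.(X + X) + X\{b}\{b}) + a.(a.(0 + X))\{a,c}) has moves -a-> s1, -b-> s2
Reachable graph of Q (6 states):
  t0 = rec X. b.(a.(X + X + c.0) + X\{b}\{b}) + a.(a.(0 + X))\{a,c} has moves -a-> t1, -b-> t2
  t1 = (a.(0 + (rec X. b.(a.(X + X + c.0) + X\{b}\{b}) + a.(a.(0 + X))\{a,c})))\{a,c} has moves deadlocked
  t2 = a.((rec X. b.(a.(X + X + c.0) + X\{b}\{b}) + a.(a.(0 + X))\{a,c}) + (rec X. b.(a.(X + X + c.0) + X\{b}\{b}) + a.(a.(0 + X))\{a,c}) + c.0) + (rec X. b.(a.(X + X + c.0) + X\{b}\{b}) + a.(a.(0 + X))\{a,c})\{b}\{b} has moves -a-> t3, -a-> t4
  t3 = (a.(0 + (rec X. b.(a.(X + X + c.0) + X\{b}\{b}) + a.(a.(0 + X))\{a,c})))\{a,c}\{b}\{b} has moves deadlocked
  t4 = (rec X. b.(a.(X + X + c.0) + X\{b}\{b}) + a.(a.(0 + X))\{a,c}) + (rec X. b.(a.(X + X + c.0) + X\{b}\{b}) + a.(a.(0 + X))\{a,c}) + c.0 has moves -a-> t1, -b-> t2, -c-> t5
  t5 = 0 has moves deadlocked
Executing bac from Q (initial set {t0}):
  [1] b ⇒ {t2}
  [2] a ⇒ {t3, t4}
  [3] c ⇒ {t5}
  — Q admits the full trace.
Executing bac from P (initial set {s0}):
  [1] b ⇒ {s2}
  [2] a ⇒ {s3, s4}
  [3] c ⇒ ∅ (P stuck)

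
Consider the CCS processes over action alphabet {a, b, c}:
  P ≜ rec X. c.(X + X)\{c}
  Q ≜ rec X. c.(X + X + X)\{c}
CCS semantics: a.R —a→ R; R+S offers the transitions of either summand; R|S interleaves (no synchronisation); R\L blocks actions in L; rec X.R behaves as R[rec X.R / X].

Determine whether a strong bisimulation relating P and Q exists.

P's transition system — 2 states:
  u0 = rec X. c.(X + X)\{c} has moves ··c··> u1
  u1 = ((rec X. c.(X + X)\{c}) + (rec X. c.(X + X)\{c}))\{c} has moves ·
Q's transition system — 2 states:
  v0 = rec X. c.(X + X + X)\{c} has moves ··c··> v1
  v1 = ((rec X. c.(X + X + X)\{c}) + (rec X. c.(X + X + X)\{c}) + (rec X. c.(X + X + X)\{c}))\{c} has moves ·
Partition-refinement fixed point:
  B0 = {u0, v0}
  B1 = {u1, v1}
u0 ∈ B0, v0 ∈ B0 → same block

YES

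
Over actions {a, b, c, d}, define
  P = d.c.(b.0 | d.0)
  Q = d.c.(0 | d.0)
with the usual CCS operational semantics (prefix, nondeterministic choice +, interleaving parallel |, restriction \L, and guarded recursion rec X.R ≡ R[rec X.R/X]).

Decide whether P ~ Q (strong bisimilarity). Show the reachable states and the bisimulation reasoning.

NO

P's transition system — 6 states:
  m0 = d.c.(b.0 | d.0) :: ··d··> m1
  m1 = c.(b.0 | d.0) :: ··c··> m2
  m2 = b.0 | d.0 :: ··b··> m3, ··d··> m4
  m3 = 0 | d.0 :: ··d··> m5
  m4 = b.0 | 0 :: ··b··> m5
  m5 = 0 | 0 :: ∅
Q's transition system — 4 states:
  n0 = d.c.(0 | d.0) :: ··d··> n1
  n1 = c.(0 | d.0) :: ··c··> n2
  n2 = 0 | d.0 :: ··d··> n3
  n3 = 0 | 0 :: ∅
Partition-refinement fixed point:
  B0 = {m0}
  B1 = {m1}
  B2 = {m2}
  B3 = {m4}
  B4 = {m5, n3}
  B5 = {m3, n2}
  B6 = {n0}
  B7 = {n1}
m0 ∈ B0, n0 ∈ B6 → different blocks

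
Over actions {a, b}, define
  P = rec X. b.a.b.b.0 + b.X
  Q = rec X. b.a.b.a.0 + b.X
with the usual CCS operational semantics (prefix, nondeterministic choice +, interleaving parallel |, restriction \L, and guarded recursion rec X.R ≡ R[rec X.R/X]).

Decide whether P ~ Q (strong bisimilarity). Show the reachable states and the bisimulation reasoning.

P ≁ Q

LTS(P): 5 reachable states
  s0 = rec X. b.a.b.b.0 + b.X | —b→ s0, —b→ s1
  s1 = a.b.b.0 | —a→ s2
  s2 = b.b.0 | —b→ s3
  s3 = b.0 | —b→ s4
  s4 = 0 | stopped
LTS(Q): 5 reachable states
  t0 = rec X. b.a.b.a.0 + b.X | —b→ t0, —b→ t1
  t1 = a.b.a.0 | —a→ t2
  t2 = b.a.0 | —b→ t3
  t3 = a.0 | —a→ t4
  t4 = 0 | stopped
Partition-refinement fixed point:
  B0 = {s0}
  B1 = {s1}
  B2 = {s2}
  B3 = {s3}
  B4 = {s4, t4}
  B5 = {t0}
  B6 = {t1}
  B7 = {t2}
  B8 = {t3}
s0 ∈ B0, t0 ∈ B5 → different blocks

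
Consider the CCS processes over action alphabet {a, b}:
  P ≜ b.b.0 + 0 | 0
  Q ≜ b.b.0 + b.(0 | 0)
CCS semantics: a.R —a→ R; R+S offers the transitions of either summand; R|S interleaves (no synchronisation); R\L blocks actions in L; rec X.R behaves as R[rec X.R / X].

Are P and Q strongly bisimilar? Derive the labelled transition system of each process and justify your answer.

P ≁ Q

LTS(P): 3 reachable states
  u0 = b.b.0 + 0 | 0 has moves -b-> u1
  u1 = b.0 has moves -b-> u2
  u2 = 0 has moves (no moves)
LTS(Q): 4 reachable states
  v0 = b.b.0 + b.(0 | 0) has moves -b-> v1, -b-> v2
  v1 = 0 | 0 has moves (no moves)
  v2 = b.0 has moves -b-> v3
  v3 = 0 has moves (no moves)
Coarsest stable partition (strong bisimilarity classes):
  B0 = {u0}
  B1 = {u1, v2}
  B2 = {u2, v1, v3}
  B3 = {v0}
u0 ∈ B0, v0 ∈ B3 → different blocks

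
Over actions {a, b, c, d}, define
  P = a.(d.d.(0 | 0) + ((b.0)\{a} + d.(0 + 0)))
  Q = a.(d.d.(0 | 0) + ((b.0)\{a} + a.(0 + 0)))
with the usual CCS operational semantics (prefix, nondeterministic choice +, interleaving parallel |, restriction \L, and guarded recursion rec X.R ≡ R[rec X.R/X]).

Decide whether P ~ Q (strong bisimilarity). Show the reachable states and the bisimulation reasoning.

P ≁ Q

Reachable graph of P (6 states):
  s0 = a.(d.d.(0 | 0) + ((b.0)\{a} + d.(0 + 0))) :: =a=> s1
  s1 = d.d.(0 | 0) + ((b.0)\{a} + d.(0 + 0)) :: =b=> s2, =d=> s3, =d=> s4
  s2 = 0\{a} :: deadlocked
  s3 = 0 + 0 :: deadlocked
  s4 = d.(0 | 0) :: =d=> s5
  s5 = 0 | 0 :: deadlocked
Reachable graph of Q (6 states):
  t0 = a.(d.d.(0 | 0) + ((b.0)\{a} + a.(0 + 0))) :: =a=> t1
  t1 = d.d.(0 | 0) + ((b.0)\{a} + a.(0 + 0)) :: =a=> t2, =b=> t3, =d=> t4
  t2 = 0 + 0 :: deadlocked
  t3 = 0\{a} :: deadlocked
  t4 = d.(0 | 0) :: =d=> t5
  t5 = 0 | 0 :: deadlocked
Bisimilarity quotient blocks:
  B0 = {s0}
  B1 = {s1}
  B2 = {s2, s3, s5, t2, t3, t5}
  B3 = {s4, t4}
  B4 = {t0}
  B5 = {t1}
s0 ∈ B0, t0 ∈ B4 → different blocks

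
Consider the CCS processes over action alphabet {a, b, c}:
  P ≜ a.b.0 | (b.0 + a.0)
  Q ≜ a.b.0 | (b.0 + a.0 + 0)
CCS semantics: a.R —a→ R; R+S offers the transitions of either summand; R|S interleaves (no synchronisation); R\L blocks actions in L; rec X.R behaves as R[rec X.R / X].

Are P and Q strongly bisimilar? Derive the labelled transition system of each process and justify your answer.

P's transition system — 6 states:
  u0 = a.b.0 | (b.0 + a.0) | -a-> u1, -a-> u2, -b-> u1
  u1 = a.b.0 | 0 | -a-> u3
  u2 = b.0 | (b.0 + a.0) | -a-> u3, -b-> u3, -b-> u4
  u3 = b.0 | 0 | -b-> u5
  u4 = 0 | (b.0 + a.0) | -a-> u5, -b-> u5
  u5 = 0 | 0 | (no moves)
Q's transition system — 6 states:
  v0 = a.b.0 | (b.0 + a.0 + 0) | -a-> v1, -a-> v2, -b-> v1
  v1 = a.b.0 | 0 | -a-> v3
  v2 = b.0 | (b.0 + a.0 + 0) | -a-> v3, -b-> v3, -b-> v4
  v3 = b.0 | 0 | -b-> v5
  v4 = 0 | (b.0 + a.0 + 0) | -a-> v5, -b-> v5
  v5 = 0 | 0 | (no moves)
Bisimilarity quotient blocks:
  B0 = {u0, v0}
  B1 = {u1, v1}
  B2 = {u3, v3}
  B3 = {u5, v5}
  B4 = {u2, v2}
  B5 = {u4, v4}
u0 ∈ B0, v0 ∈ B0 → same block

YES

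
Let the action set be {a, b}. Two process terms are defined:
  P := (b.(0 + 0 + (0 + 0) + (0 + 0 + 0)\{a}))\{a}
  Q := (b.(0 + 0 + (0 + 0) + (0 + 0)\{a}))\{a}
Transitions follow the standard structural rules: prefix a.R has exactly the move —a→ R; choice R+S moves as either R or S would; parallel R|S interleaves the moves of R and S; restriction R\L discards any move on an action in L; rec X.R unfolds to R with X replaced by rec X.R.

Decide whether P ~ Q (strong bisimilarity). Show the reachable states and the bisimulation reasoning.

P's transition system — 2 states:
  s0 = (b.(0 + 0 + (0 + 0) + (0 + 0 + 0)\{a}))\{a} | =b=> s1
  s1 = (0 + 0 + (0 + 0) + (0 + 0 + 0)\{a})\{a} | ·
Q's transition system — 2 states:
  t0 = (b.(0 + 0 + (0 + 0) + (0 + 0)\{a}))\{a} | =b=> t1
  t1 = (0 + 0 + (0 + 0) + (0 + 0)\{a})\{a} | ·
Coarsest stable partition (strong bisimilarity classes):
  B0 = {s0, t0}
  B1 = {s1, t1}
s0 ∈ B0, t0 ∈ B0 → same block

YES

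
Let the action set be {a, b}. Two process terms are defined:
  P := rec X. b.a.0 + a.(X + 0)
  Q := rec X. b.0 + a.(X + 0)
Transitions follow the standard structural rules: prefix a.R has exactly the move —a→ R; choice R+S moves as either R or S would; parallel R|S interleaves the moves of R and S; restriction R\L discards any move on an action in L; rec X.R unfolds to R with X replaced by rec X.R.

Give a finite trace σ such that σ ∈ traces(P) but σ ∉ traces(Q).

P's transition system — 4 states:
  u0 = rec X. b.a.0 + a.(X + 0) | ··a··> u1, ··b··> u2
  u1 = (rec X. b.a.0 + a.(X + 0)) + 0 | ··a··> u1, ··b··> u2
  u2 = a.0 | ··a··> u3
  u3 = 0 | ∅
Q's transition system — 3 states:
  v0 = rec X. b.0 + a.(X + 0) | ··a··> v1, ··b··> v2
  v1 = (rec X. b.0 + a.(X + 0)) + 0 | ··a··> v1, ··b··> v2
  v2 = 0 | ∅
Run σ = ⟨ba⟩ on P: start {u0}
  after b @ step 1: {u2}
  after a @ step 2: {u3}
  ✓ P
Run σ = ⟨ba⟩ on Q: start {v0}
  after b @ step 1: {v2}
  after a @ step 2: no successor for Q

ba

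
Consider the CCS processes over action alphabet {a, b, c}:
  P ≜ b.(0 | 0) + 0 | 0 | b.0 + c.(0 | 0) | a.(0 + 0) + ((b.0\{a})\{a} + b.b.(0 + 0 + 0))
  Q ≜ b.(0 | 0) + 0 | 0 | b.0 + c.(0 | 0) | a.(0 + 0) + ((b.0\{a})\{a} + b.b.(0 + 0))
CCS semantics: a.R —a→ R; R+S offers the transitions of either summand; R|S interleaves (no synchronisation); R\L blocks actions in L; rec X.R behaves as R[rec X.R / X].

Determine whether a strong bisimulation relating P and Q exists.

YES

Reachable graph of P (9 states):
  u0 = b.(0 | 0) + 0 | 0 | b.0 + c.(0 | 0) | a.(0 + 0) + ((b.0\{a})\{a} + b.b.(0 + 0 + 0)) → -a-> u1, -b-> u2, -b-> u3, -b-> u4, -b-> u5, -c-> u6
  u1 = c.(0 | 0) | (0 + 0) → -c-> u7
  u2 = 0 | 0 → (no moves)
  u3 = 0 | 0 | 0 → (no moves)
  u4 = 0\{a}\{a} → (no moves)
  u5 = b.(0 + 0 + 0) → -b-> u8
  u6 = 0 | 0 | a.(0 + 0) → -a-> u7
  u7 = 0 | 0 | (0 + 0) → (no moves)
  u8 = 0 + 0 + 0 → (no moves)
Reachable graph of Q (9 states):
  v0 = b.(0 | 0) + 0 | 0 | b.0 + c.(0 | 0) | a.(0 + 0) + ((b.0\{a})\{a} + b.b.(0 + 0)) → -a-> v1, -b-> v2, -b-> v3, -b-> v4, -b-> v5, -c-> v6
  v1 = c.(0 | 0) | (0 + 0) → -c-> v7
  v2 = 0 | 0 → (no moves)
  v3 = 0 | 0 | 0 → (no moves)
  v4 = 0\{a}\{a} → (no moves)
  v5 = b.(0 + 0) → -b-> v8
  v6 = 0 | 0 | a.(0 + 0) → -a-> v7
  v7 = 0 | 0 | (0 + 0) → (no moves)
  v8 = 0 + 0 → (no moves)
Coarsest stable partition (strong bisimilarity classes):
  B0 = {u0, v0}
  B1 = {u1, v1}
  B2 = {u2, u3, u4, u7, u8, v2, v3, v4, v7, v8}
  B3 = {u5, v5}
  B4 = {u6, v6}
u0 ∈ B0, v0 ∈ B0 → same block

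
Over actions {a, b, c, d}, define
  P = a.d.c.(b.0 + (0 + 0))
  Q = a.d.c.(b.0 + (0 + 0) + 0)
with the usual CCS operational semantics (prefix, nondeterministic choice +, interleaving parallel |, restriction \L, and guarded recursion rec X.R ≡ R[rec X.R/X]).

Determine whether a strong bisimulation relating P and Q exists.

Reachable graph of P (5 states):
  m0 = a.d.c.(b.0 + (0 + 0)) :: =a=> m1
  m1 = d.c.(b.0 + (0 + 0)) :: =d=> m2
  m2 = c.(b.0 + (0 + 0)) :: =c=> m3
  m3 = b.0 + (0 + 0) :: =b=> m4
  m4 = 0 :: ∅
Reachable graph of Q (5 states):
  n0 = a.d.c.(b.0 + (0 + 0) + 0) :: =a=> n1
  n1 = d.c.(b.0 + (0 + 0) + 0) :: =d=> n2
  n2 = c.(b.0 + (0 + 0) + 0) :: =c=> n3
  n3 = b.0 + (0 + 0) + 0 :: =b=> n4
  n4 = 0 :: ∅
Coarsest stable partition (strong bisimilarity classes):
  B0 = {m0, n0}
  B1 = {m1, n1}
  B2 = {m2, n2}
  B3 = {m3, n3}
  B4 = {m4, n4}
m0 ∈ B0, n0 ∈ B0 → same block

P ~ Q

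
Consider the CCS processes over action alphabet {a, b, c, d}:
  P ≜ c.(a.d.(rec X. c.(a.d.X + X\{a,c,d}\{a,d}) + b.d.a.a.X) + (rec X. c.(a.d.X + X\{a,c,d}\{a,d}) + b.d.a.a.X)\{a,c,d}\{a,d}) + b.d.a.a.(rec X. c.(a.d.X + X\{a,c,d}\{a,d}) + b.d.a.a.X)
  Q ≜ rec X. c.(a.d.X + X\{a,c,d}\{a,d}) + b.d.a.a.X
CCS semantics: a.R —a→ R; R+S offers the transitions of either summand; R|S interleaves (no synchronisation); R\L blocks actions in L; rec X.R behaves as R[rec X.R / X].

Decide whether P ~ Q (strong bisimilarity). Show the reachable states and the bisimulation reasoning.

YES

LTS(P): 8 reachable states
  p0 = c.(a.d.(rec X. c.(a.d.X + X\{a,c,d}\{a,d}) + b.d.a.a.X) + (rec X. c.(a.d.X + X\{a,c,d}\{a,d}) + b.d.a.a.X)\{a,c,d}\{a,d}) + b.d.a.a.(rec X. c.(a.d.X + X\{a,c,d}\{a,d}) + b.d.a.a.X) :: -b-> p1, -c-> p2
  p1 = d.a.a.(rec X. c.(a.d.X + X\{a,c,d}\{a,d}) + b.d.a.a.X) :: -d-> p3
  p2 = a.d.(rec X. c.(a.d.X + X\{a,c,d}\{a,d}) + b.d.a.a.X) + (rec X. c.(a.d.X + X\{a,c,d}\{a,d}) + b.d.a.a.X)\{a,c,d}\{a,d} :: -a-> p4, -b-> p5
  p3 = a.a.(rec X. c.(a.d.X + X\{a,c,d}\{a,d}) + b.d.a.a.X) :: -a-> p6
  p4 = d.(rec X. c.(a.d.X + X\{a,c,d}\{a,d}) + b.d.a.a.X) :: -d-> p7
  p5 = (d.a.a.(rec X. c.(a.d.X + X\{a,c,d}\{a,d}) + b.d.a.a.X))\{a,c,d}\{a,d} :: (no moves)
  p6 = a.(rec X. c.(a.d.X + X\{a,c,d}\{a,d}) + b.d.a.a.X) :: -a-> p7
  p7 = rec X. c.(a.d.X + X\{a,c,d}\{a,d}) + b.d.a.a.X :: -b-> p1, -c-> p2
LTS(Q): 7 reachable states
  q0 = rec X. c.(a.d.X + X\{a,c,d}\{a,d}) + b.d.a.a.X :: -b-> q1, -c-> q2
  q1 = d.a.a.(rec X. c.(a.d.X + X\{a,c,d}\{a,d}) + b.d.a.a.X) :: -d-> q3
  q2 = a.d.(rec X. c.(a.d.X + X\{a,c,d}\{a,d}) + b.d.a.a.X) + (rec X. c.(a.d.X + X\{a,c,d}\{a,d}) + b.d.a.a.X)\{a,c,d}\{a,d} :: -a-> q4, -b-> q5
  q3 = a.a.(rec X. c.(a.d.X + X\{a,c,d}\{a,d}) + b.d.a.a.X) :: -a-> q6
  q4 = d.(rec X. c.(a.d.X + X\{a,c,d}\{a,d}) + b.d.a.a.X) :: -d-> q0
  q5 = (d.a.a.(rec X. c.(a.d.X + X\{a,c,d}\{a,d}) + b.d.a.a.X))\{a,c,d}\{a,d} :: (no moves)
  q6 = a.(rec X. c.(a.d.X + X\{a,c,d}\{a,d}) + b.d.a.a.X) :: -a-> q0
Coarsest stable partition (strong bisimilarity classes):
  B0 = {p0, p7, q0}
  B1 = {p2, q2}
  B2 = {p5, q5}
  B3 = {p4, q4}
  B4 = {p1, q1}
  B5 = {p3, q3}
  B6 = {p6, q6}
p0 ∈ B0, q0 ∈ B0 → same block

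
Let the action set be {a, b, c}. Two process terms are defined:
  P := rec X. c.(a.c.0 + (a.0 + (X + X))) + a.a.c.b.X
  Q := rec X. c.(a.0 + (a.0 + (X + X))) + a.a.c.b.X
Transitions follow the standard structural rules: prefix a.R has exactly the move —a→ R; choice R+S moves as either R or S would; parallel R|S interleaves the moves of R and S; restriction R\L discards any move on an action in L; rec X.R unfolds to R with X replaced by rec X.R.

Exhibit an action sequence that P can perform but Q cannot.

cac

P's transition system — 7 states:
  s0 = rec X. c.(a.c.0 + (a.0 + (X + X))) + a.a.c.b.X → -a-> s1, -c-> s2
  s1 = a.c.b.(rec X. c.(a.c.0 + (a.0 + (X + X))) + a.a.c.b.X) → -a-> s3
  s2 = a.c.0 + (a.0 + ((rec X. c.(a.c.0 + (a.0 + (X + X))) + a.a.c.b.X) + (rec X. c.(a.c.0 + (a.0 + (X + X))) + a.a.c.b.X))) → -a-> s1, -a-> s4, -a-> s5, -c-> s2
  s3 = c.b.(rec X. c.(a.c.0 + (a.0 + (X + X))) + a.a.c.b.X) → -c-> s6
  s4 = 0 → ∅
  s5 = c.0 → -c-> s4
  s6 = b.(rec X. c.(a.c.0 + (a.0 + (X + X))) + a.a.c.b.X) → -b-> s0
Q's transition system — 6 states:
  t0 = rec X. c.(a.0 + (a.0 + (X + X))) + a.a.c.b.X → -a-> t1, -c-> t2
  t1 = a.c.b.(rec X. c.(a.0 + (a.0 + (X + X))) + a.a.c.b.X) → -a-> t3
  t2 = a.0 + (a.0 + ((rec X. c.(a.0 + (a.0 + (X + X))) + a.a.c.b.X) + (rec X. c.(a.0 + (a.0 + (X + X))) + a.a.c.b.X))) → -a-> t1, -a-> t4, -c-> t2
  t3 = c.b.(rec X. c.(a.0 + (a.0 + (X + X))) + a.a.c.b.X) → -c-> t5
  t4 = 0 → ∅
  t5 = b.(rec X. c.(a.0 + (a.0 + (X + X))) + a.a.c.b.X) → -b-> t0
Run σ = ⟨cac⟩ on P: start {s0}
  step 1 (c): {s2}
  step 2 (a): {s1, s4, s5}
  step 3 (c): {s4}
  — P admits the full trace.
Run σ = ⟨cac⟩ on Q: start {t0}
  step 1 (c): {t2}
  step 2 (a): {t1, t4}
  step 3 (c): ∅ (Q stuck)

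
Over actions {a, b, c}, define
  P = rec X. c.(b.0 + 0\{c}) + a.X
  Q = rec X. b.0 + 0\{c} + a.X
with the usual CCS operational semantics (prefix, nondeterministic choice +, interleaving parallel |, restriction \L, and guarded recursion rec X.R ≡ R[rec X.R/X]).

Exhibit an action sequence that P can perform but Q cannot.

P's transition system — 3 states:
  p0 = rec X. c.(b.0 + 0\{c}) + a.X has moves --a--▸ p0, --c--▸ p1
  p1 = b.0 + 0\{c} has moves --b--▸ p2
  p2 = 0 has moves ·
Q's transition system — 2 states:
  q0 = rec X. b.0 + 0\{c} + a.X has moves --a--▸ q0, --b--▸ q1
  q1 = 0 has moves ·
Run σ = ⟨c⟩ on P: start {p0}
  [1] c ⇒ {p1}
  ✓ P
Run σ = ⟨c⟩ on Q: start {q0}
  [1] c ⇒ no successor for Q

c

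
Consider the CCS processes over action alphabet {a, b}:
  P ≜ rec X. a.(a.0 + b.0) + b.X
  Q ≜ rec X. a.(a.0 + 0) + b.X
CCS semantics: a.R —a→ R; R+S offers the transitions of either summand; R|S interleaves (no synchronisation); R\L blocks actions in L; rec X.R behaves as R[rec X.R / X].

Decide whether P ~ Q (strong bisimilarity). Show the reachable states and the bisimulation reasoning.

Reachable graph of P (3 states):
  m0 = rec X. a.(a.0 + b.0) + b.X has moves -a-> m1, -b-> m0
  m1 = a.0 + b.0 has moves -a-> m2, -b-> m2
  m2 = 0 has moves stopped
Reachable graph of Q (3 states):
  n0 = rec X. a.(a.0 + 0) + b.X has moves -a-> n1, -b-> n0
  n1 = a.0 + 0 has moves -a-> n2
  n2 = 0 has moves stopped
Coarsest stable partition (strong bisimilarity classes):
  B0 = {m0}
  B1 = {m1}
  B2 = {m2, n2}
  B3 = {n0}
  B4 = {n1}
m0 ∈ B0, n0 ∈ B3 → different blocks

NO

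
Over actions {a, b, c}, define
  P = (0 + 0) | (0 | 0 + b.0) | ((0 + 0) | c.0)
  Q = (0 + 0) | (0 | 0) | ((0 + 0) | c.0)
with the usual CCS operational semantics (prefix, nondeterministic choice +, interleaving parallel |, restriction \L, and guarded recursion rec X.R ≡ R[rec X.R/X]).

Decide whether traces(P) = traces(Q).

P's transition system — 4 states:
  m0 = (0 + 0) | (0 | 0 + b.0) | ((0 + 0) | c.0) has moves -b-> m1, -c-> m2
  m1 = (0 + 0) | 0 | ((0 + 0) | c.0) has moves -c-> m3
  m2 = (0 + 0) | (0 | 0 + b.0) | ((0 + 0) | 0) has moves -b-> m3
  m3 = (0 + 0) | 0 | ((0 + 0) | 0) has moves ∅
Q's transition system — 2 states:
  n0 = (0 + 0) | (0 | 0) | ((0 + 0) | c.0) has moves -c-> n1
  n1 = (0 + 0) | (0 | 0) | ((0 + 0) | 0) has moves ∅
Executing b from P (initial set {m0}):
  [1] b ⇒ {m1}
  ✓ P
Executing b from Q (initial set {n0}):
  [1] b ⇒ no successor for Q

trace-distinct — witness ⟨b⟩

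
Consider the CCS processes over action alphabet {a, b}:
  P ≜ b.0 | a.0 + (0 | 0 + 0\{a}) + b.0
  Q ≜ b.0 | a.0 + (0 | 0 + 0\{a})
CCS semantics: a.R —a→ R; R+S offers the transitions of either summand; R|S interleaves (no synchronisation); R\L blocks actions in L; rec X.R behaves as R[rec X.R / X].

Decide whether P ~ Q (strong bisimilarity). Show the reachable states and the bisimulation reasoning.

NO

Reachable graph of P (5 states):
  s0 = b.0 | a.0 + (0 | 0 + 0\{a}) + b.0 ⊢ --a--▸ s1, --b--▸ s2, --b--▸ s3
  s1 = b.0 | 0 ⊢ --b--▸ s4
  s2 = 0 ⊢ stopped
  s3 = 0 | a.0 ⊢ --a--▸ s4
  s4 = 0 | 0 ⊢ stopped
Reachable graph of Q (4 states):
  t0 = b.0 | a.0 + (0 | 0 + 0\{a}) ⊢ --a--▸ t1, --b--▸ t2
  t1 = b.0 | 0 ⊢ --b--▸ t3
  t2 = 0 | a.0 ⊢ --a--▸ t3
  t3 = 0 | 0 ⊢ stopped
Partition-refinement fixed point:
  B0 = {s0}
  B1 = {s3, t2}
  B2 = {s2, s4, t3}
  B3 = {s1, t1}
  B4 = {t0}
s0 ∈ B0, t0 ∈ B4 → different blocks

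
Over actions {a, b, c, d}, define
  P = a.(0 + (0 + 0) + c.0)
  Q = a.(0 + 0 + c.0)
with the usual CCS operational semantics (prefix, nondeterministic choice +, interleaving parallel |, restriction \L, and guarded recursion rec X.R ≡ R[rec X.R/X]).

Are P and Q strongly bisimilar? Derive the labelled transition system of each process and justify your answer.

bisimilar

P's transition system — 3 states:
  s0 = a.(0 + (0 + 0) + c.0) → =a=> s1
  s1 = 0 + (0 + 0) + c.0 → =c=> s2
  s2 = 0 → stopped
Q's transition system — 3 states:
  t0 = a.(0 + 0 + c.0) → =a=> t1
  t1 = 0 + 0 + c.0 → =c=> t2
  t2 = 0 → stopped
Partition-refinement fixed point:
  B0 = {s0, t0}
  B1 = {s1, t1}
  B2 = {s2, t2}
s0 ∈ B0, t0 ∈ B0 → same block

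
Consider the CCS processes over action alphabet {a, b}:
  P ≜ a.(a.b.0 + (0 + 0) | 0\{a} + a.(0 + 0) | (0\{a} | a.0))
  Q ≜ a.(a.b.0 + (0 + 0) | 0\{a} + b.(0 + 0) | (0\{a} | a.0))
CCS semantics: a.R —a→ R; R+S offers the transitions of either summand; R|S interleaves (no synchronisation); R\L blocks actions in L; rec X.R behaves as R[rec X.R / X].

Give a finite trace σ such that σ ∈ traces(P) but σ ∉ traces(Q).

aaa

LTS(P): 7 reachable states
  m0 = a.(a.b.0 + (0 + 0) | 0\{a} + a.(0 + 0) | (0\{a} | a.0)) ⊢ ··a··> m1
  m1 = a.b.0 + (0 + 0) | 0\{a} + a.(0 + 0) | (0\{a} | a.0) ⊢ ··a··> m2, ··a··> m3, ··a··> m4
  m2 = (0 + 0) | (0\{a} | a.0) ⊢ ··a··> m5
  m3 = a.(0 + 0) | (0\{a} | 0) ⊢ ··a··> m5
  m4 = b.0 ⊢ ··b··> m6
  m5 = (0 + 0) | (0\{a} | 0) ⊢ ∅
  m6 = 0 ⊢ ∅
LTS(Q): 7 reachable states
  n0 = a.(a.b.0 + (0 + 0) | 0\{a} + b.(0 + 0) | (0\{a} | a.0)) ⊢ ··a··> n1
  n1 = a.b.0 + (0 + 0) | 0\{a} + b.(0 + 0) | (0\{a} | a.0) ⊢ ··a··> n2, ··a··> n3, ··b··> n4
  n2 = b.(0 + 0) | (0\{a} | 0) ⊢ ··b··> n5
  n3 = b.0 ⊢ ··b··> n6
  n4 = (0 + 0) | (0\{a} | a.0) ⊢ ··a··> n5
  n5 = (0 + 0) | (0\{a} | 0) ⊢ ∅
  n6 = 0 ⊢ ∅
Run σ = ⟨aaa⟩ on P: start {m0}
  [1] a ⇒ {m1}
  [2] a ⇒ {m2, m3, m4}
  [3] a ⇒ {m5}
  — P admits the full trace.
Run σ = ⟨aaa⟩ on Q: start {n0}
  [1] a ⇒ {n1}
  [2] a ⇒ {n2, n3}
  [3] a ⇒ no successor for Q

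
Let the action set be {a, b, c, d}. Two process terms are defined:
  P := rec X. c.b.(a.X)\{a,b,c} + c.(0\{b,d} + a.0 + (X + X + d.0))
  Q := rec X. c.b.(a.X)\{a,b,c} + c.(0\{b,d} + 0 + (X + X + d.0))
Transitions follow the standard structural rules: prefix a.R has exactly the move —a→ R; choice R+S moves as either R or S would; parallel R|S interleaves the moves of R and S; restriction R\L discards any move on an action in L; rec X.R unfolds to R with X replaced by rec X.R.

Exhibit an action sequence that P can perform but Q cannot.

Reachable graph of P (5 states):
  m0 = rec X. c.b.(a.X)\{a,b,c} + c.(0\{b,d} + a.0 + (X + X + d.0)) :: --c--▸ m1, --c--▸ m2
  m1 = 0\{b,d} + a.0 + ((rec X. c.b.(a.X)\{a,b,c} + c.(0\{b,d} + a.0 + (X + X + d.0))) + (rec X. c.b.(a.X)\{a,b,c} + c.(0\{b,d} + a.0 + (X + X + d.0))) + d.0) :: --a--▸ m3, --c--▸ m1, --c--▸ m2, --d--▸ m3
  m2 = b.(a.(rec X. c.b.(a.X)\{a,b,c} + c.(0\{b,d} + a.0 + (X + X + d.0))))\{a,b,c} :: --b--▸ m4
  m3 = 0 :: stopped
  m4 = (a.(rec X. c.b.(a.X)\{a,b,c} + c.(0\{b,d} + a.0 + (X + X + d.0))))\{a,b,c} :: stopped
Reachable graph of Q (5 states):
  n0 = rec X. c.b.(a.X)\{a,b,c} + c.(0\{b,d} + 0 + (X + X + d.0)) :: --c--▸ n1, --c--▸ n2
  n1 = 0\{b,d} + 0 + ((rec X. c.b.(a.X)\{a,b,c} + c.(0\{b,d} + 0 + (X + X + d.0))) + (rec X. c.b.(a.X)\{a,b,c} + c.(0\{b,d} + 0 + (X + X + d.0))) + d.0) :: --c--▸ n1, --c--▸ n2, --d--▸ n3
  n2 = b.(a.(rec X. c.b.(a.X)\{a,b,c} + c.(0\{b,d} + 0 + (X + X + d.0))))\{a,b,c} :: --b--▸ n4
  n3 = 0 :: stopped
  n4 = (a.(rec X. c.b.(a.X)\{a,b,c} + c.(0\{b,d} + 0 + (X + X + d.0))))\{a,b,c} :: stopped
Run σ = ⟨ca⟩ on P: start {m0}
  after c @ step 1: {m1, m2}
  after a @ step 2: {m3}
  ✓ P
Run σ = ⟨ca⟩ on Q: start {n0}
  after c @ step 1: {n1, n2}
  after a @ step 2: ∅  — Q cannot continue

ca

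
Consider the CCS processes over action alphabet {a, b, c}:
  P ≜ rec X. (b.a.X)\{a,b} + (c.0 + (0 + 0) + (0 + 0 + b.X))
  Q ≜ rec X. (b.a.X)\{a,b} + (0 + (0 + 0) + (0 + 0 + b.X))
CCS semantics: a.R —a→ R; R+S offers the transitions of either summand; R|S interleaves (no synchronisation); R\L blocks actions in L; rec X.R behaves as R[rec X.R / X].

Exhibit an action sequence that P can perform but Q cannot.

c

Reachable graph of P (2 states):
  u0 = rec X. (b.a.X)\{a,b} + (c.0 + (0 + 0) + (0 + 0 + b.X)) ⊢ ··b··> u0, ··c··> u1
  u1 = 0 ⊢ ·
Reachable graph of Q (1 states):
  v0 = rec X. (b.a.X)\{a,b} + (0 + (0 + 0) + (0 + 0 + b.X)) ⊢ ··b··> v0
Executing c from P (initial set {u0}):
  step 1 (c): {u1}
  — P admits the full trace.
Executing c from Q (initial set {v0}):
  step 1 (c): ∅ (Q stuck)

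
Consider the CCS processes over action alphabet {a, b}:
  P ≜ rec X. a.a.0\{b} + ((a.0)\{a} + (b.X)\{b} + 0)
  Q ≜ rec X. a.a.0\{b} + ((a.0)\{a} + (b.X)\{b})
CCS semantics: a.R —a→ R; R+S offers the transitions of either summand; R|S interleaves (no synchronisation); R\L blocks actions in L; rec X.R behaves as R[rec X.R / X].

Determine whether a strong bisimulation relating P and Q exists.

P's transition system — 3 states:
  u0 = rec X. a.a.0\{b} + ((a.0)\{a} + (b.X)\{b} + 0) ⊢ ··a··> u1
  u1 = a.0\{b} ⊢ ··a··> u2
  u2 = 0\{b} ⊢ ·
Q's transition system — 3 states:
  v0 = rec X. a.a.0\{b} + ((a.0)\{a} + (b.X)\{b}) ⊢ ··a··> v1
  v1 = a.0\{b} ⊢ ··a··> v2
  v2 = 0\{b} ⊢ ·
Coarsest stable partition (strong bisimilarity classes):
  B0 = {u0, v0}
  B1 = {u1, v1}
  B2 = {u2, v2}
u0 ∈ B0, v0 ∈ B0 → same block

YES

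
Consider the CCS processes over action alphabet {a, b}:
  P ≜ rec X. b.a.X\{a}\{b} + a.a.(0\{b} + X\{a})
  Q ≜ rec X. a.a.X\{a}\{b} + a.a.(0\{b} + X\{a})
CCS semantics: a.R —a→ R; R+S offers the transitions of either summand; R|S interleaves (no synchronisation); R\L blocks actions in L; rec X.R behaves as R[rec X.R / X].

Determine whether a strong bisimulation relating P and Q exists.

P ≁ Q

P's transition system — 6 states:
  u0 = rec X. b.a.X\{a}\{b} + a.a.(0\{b} + X\{a}) → -a-> u1, -b-> u2
  u1 = a.(0\{b} + (rec X. b.a.X\{a}\{b} + a.a.(0\{b} + X\{a}))\{a}) → -a-> u3
  u2 = a.(rec X. b.a.X\{a}\{b} + a.a.(0\{b} + X\{a}))\{a}\{b} → -a-> u4
  u3 = 0\{b} + (rec X. b.a.X\{a}\{b} + a.a.(0\{b} + X\{a}))\{a} → -b-> u5
  u4 = (rec X. b.a.X\{a}\{b} + a.a.(0\{b} + X\{a}))\{a}\{b} → (no moves)
  u5 = (a.(rec X. b.a.X\{a}\{b} + a.a.(0\{b} + X\{a}))\{a}\{b})\{a} → (no moves)
Q's transition system — 5 states:
  v0 = rec X. a.a.X\{a}\{b} + a.a.(0\{b} + X\{a}) → -a-> v1, -a-> v2
  v1 = a.(0\{b} + (rec X. a.a.X\{a}\{b} + a.a.(0\{b} + X\{a}))\{a}) → -a-> v3
  v2 = a.(rec X. a.a.X\{a}\{b} + a.a.(0\{b} + X\{a}))\{a}\{b} → -a-> v4
  v3 = 0\{b} + (rec X. a.a.X\{a}\{b} + a.a.(0\{b} + X\{a}))\{a} → (no moves)
  v4 = (rec X. a.a.X\{a}\{b} + a.a.(0\{b} + X\{a}))\{a}\{b} → (no moves)
Bisimilarity quotient blocks:
  B0 = {u0}
  B1 = {u1}
  B2 = {u3}
  B3 = {u4, u5, v3, v4}
  B4 = {u2, v1, v2}
  B5 = {v0}
u0 ∈ B0, v0 ∈ B5 → different blocks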